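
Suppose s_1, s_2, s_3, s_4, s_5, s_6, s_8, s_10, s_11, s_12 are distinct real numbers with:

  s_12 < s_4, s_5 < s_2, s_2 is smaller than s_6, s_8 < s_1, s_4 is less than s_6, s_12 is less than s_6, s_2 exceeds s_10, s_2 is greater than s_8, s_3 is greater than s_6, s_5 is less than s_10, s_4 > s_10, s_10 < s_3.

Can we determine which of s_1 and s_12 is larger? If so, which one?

Following every chain through s_12: above s_12 we get s_4, s_6, s_3.
s_1 is not reached, and no chain runs the other way from s_1 to s_12.
So the given relations leave the order of s_12 and s_1 undetermined.

undetermined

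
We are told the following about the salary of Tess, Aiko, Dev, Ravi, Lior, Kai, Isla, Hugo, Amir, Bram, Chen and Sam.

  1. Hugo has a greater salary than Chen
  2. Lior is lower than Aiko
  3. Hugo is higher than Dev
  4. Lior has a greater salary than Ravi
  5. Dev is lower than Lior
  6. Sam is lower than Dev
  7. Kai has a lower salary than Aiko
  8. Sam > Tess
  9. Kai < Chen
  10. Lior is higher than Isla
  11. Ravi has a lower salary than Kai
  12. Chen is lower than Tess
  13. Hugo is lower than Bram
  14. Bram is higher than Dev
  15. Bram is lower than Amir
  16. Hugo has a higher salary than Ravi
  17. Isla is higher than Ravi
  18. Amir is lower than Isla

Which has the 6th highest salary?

Hugo

Chaining the given pairs: Ravi < Kai < Chen < Tess < Sam < Dev < Hugo < Bram < Amir < Isla < Lior < Aiko.
Counting 6 from the largest end gives Hugo.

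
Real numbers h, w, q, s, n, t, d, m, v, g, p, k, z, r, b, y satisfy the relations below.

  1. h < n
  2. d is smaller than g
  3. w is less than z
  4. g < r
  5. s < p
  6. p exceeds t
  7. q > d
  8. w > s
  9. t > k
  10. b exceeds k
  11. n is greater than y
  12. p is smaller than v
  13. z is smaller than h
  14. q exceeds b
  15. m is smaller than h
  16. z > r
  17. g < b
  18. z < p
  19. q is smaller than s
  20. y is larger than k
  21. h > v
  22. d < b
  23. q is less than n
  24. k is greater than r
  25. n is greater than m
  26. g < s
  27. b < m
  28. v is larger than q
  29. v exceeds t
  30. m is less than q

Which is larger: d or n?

n

Following the relations from d: d < g < r < k < b < m < q < s < w < z < p < v < h < n.
So d < n; n is the larger of the two.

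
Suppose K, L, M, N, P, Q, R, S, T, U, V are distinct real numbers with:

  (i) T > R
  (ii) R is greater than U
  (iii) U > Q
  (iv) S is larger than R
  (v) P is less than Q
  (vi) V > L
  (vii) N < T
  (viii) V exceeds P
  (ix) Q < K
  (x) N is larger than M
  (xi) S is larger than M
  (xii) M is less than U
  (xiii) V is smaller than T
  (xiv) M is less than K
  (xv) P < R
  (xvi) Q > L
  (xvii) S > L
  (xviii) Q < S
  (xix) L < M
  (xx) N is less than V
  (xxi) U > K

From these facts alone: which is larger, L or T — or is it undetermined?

T

L < M and M < K give L < K.
With K < U: L < M < K < U.
Then U < R extends the chain to R.
With R < T: L < M < K < U < R < T.
So T is larger.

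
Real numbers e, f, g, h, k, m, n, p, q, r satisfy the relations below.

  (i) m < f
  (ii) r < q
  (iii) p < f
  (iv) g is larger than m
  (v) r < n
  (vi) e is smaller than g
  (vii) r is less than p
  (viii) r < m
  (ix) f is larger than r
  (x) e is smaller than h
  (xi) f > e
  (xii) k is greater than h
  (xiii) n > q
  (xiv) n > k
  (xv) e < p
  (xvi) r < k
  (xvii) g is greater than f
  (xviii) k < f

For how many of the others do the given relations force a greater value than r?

Directly above r: q, k, n, p, m, f.
One step further: g (7 so far).
Nothing else is reachable above r; 7 in all.

7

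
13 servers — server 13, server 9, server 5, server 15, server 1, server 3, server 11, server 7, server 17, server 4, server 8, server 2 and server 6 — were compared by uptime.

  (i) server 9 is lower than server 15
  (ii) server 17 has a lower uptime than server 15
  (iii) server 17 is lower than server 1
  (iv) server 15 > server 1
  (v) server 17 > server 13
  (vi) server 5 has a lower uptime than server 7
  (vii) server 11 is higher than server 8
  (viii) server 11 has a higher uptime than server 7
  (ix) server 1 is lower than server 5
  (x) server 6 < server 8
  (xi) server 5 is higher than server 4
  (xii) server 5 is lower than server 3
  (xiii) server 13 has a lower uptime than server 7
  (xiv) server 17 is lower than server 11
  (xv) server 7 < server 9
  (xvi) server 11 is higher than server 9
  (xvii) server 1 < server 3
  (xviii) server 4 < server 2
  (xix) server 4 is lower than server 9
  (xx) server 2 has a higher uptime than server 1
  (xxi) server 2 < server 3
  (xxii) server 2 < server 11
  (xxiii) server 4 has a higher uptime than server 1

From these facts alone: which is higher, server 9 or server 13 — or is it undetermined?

server 9

server 13 < server 17 and server 17 < server 1 give server 13 < server 1.
With server 1 < server 4: server 13 < server 17 < server 1 < server 4.
Then server 4 < server 5 extends the chain to server 5.
Then server 5 < server 7 extends the chain to server 7.
Then server 7 < server 9 extends the chain to server 9.
So server 9 is higher.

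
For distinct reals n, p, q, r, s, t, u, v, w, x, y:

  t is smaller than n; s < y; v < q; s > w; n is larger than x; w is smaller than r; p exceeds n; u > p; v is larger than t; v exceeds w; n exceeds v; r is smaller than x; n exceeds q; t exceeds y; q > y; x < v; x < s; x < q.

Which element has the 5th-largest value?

v

The consecutive relations fix a unique order: w < r < x < s < y < t < v < q < n < p < u.
The 5th largest is v.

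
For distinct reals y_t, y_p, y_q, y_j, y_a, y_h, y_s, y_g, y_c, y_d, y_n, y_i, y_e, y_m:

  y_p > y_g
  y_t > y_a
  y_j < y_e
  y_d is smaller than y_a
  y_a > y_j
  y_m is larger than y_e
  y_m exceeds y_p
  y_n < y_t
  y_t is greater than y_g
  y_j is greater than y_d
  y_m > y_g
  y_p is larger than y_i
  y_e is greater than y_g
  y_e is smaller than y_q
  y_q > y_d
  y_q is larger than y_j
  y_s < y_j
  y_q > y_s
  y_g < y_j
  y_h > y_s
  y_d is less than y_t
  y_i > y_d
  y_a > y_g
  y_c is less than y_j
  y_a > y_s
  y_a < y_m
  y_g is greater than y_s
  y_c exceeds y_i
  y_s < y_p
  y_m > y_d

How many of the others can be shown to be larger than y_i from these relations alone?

From y_i the given relations immediately reach y_c, y_p.
From those, y_j, y_m — 4 in total.
From those, y_a, y_e, y_q — 7 in total.
From those, y_t — 8 in total.
No other element is forced above y_i by the given relations, so the count is 8.

8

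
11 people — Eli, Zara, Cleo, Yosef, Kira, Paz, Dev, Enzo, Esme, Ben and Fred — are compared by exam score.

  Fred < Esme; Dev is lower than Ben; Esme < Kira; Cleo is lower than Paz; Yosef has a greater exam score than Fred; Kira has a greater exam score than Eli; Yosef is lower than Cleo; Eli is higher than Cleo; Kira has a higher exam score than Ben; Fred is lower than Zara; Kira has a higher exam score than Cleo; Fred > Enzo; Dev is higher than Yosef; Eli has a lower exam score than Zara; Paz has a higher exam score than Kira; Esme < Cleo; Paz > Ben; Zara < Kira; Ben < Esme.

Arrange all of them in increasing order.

Enzo < Fred < Yosef < Dev < Ben < Esme < Cleo < Eli < Zara < Kira < Paz

Each adjacent pair is fixed by a given relation: Enzo < Fred; Fred < Yosef; Yosef < Dev; Dev < Ben; Ben < Esme; Esme < Cleo; Cleo < Eli; Eli < Zara; Zara < Kira; Kira < Paz. Chaining them end to end gives the full order.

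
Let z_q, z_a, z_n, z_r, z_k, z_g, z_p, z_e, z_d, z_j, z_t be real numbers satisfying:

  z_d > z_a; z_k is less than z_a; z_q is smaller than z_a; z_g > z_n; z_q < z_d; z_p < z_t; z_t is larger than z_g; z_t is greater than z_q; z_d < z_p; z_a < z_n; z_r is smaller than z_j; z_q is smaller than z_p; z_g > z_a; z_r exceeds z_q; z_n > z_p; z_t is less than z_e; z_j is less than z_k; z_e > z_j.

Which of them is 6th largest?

z_d

Piecing the relations together gives one ordering: z_q < z_r < z_j < z_k < z_a < z_d < z_p < z_n < z_g < z_t < z_e.
Counting 6 from the largest end gives z_d.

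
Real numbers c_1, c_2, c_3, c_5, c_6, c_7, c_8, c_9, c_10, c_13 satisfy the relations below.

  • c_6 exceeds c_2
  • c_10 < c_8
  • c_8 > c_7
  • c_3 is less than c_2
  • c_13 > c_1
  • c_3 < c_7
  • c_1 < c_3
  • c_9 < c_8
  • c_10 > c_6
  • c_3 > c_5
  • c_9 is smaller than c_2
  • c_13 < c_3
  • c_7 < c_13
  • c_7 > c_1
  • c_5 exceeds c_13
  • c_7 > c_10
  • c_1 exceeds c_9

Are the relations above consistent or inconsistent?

We have c_7 < c_13 stated directly, yet also c_13 < c_5 < c_3 < c_2 < c_6 < c_10 < c_7 by chaining the others — so c_13 < c_7. Contradiction.

inconsistent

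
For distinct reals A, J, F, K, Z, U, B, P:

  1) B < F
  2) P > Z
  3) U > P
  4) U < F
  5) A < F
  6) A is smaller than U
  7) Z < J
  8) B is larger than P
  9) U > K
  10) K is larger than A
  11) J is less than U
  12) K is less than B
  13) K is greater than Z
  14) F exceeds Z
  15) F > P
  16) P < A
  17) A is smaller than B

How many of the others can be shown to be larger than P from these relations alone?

From P the given relations immediately reach A, B, U, F.
From those, K — 5 in total.
No other element is forced above P by the given relations, so the count is 5.

5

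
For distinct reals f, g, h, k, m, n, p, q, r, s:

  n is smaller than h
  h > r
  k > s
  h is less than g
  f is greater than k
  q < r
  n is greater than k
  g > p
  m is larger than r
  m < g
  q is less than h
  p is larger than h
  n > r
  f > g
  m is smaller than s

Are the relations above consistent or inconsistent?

consistent

Every relation is compatible with q < r < m < s < k < n < h < p < g < f; the set is consistent.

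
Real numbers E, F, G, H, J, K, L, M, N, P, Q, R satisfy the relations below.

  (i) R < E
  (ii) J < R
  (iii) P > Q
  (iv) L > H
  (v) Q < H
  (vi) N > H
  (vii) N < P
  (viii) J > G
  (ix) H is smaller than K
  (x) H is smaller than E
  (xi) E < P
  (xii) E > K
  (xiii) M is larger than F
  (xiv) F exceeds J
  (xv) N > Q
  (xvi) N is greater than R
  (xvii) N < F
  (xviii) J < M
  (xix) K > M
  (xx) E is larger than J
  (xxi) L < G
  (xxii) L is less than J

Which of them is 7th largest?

R

Piecing the relations together gives one ordering: Q < H < L < G < J < R < N < F < M < K < E < P.
The 7th largest is R.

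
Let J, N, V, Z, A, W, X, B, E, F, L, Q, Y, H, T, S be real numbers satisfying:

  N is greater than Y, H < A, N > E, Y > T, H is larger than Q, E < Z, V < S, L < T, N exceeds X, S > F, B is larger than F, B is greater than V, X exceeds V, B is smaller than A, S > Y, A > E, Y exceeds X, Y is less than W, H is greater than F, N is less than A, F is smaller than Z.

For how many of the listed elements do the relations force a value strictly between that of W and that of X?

Chaining upward from X reaches: Y, S, N, A.
Chaining downward from W reaches: V, L, T, Y.
Strictly between X and W are those in both lists: Y — 1 element.

1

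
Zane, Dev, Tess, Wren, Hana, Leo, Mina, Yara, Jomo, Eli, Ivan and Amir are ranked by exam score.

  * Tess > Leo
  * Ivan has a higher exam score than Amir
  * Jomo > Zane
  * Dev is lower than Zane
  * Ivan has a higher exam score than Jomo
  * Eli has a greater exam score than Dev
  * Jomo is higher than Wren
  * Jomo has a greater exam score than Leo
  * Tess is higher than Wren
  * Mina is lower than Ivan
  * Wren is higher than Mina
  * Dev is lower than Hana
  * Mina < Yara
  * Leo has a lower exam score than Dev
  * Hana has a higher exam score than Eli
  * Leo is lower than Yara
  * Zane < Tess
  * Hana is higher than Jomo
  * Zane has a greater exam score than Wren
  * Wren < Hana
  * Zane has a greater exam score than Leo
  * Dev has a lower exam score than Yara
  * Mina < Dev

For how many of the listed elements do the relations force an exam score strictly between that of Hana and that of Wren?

The relations place Wren below Hana. An element lies strictly between them when it is forced above Wren and also forced below Hana.
Above Wren: {Zane, Tess, Jomo, Ivan}. Below Hana: {Mina, Leo, Dev, Eli, Zane, Jomo}.
Intersection: {Zane, Jomo} — 2.

2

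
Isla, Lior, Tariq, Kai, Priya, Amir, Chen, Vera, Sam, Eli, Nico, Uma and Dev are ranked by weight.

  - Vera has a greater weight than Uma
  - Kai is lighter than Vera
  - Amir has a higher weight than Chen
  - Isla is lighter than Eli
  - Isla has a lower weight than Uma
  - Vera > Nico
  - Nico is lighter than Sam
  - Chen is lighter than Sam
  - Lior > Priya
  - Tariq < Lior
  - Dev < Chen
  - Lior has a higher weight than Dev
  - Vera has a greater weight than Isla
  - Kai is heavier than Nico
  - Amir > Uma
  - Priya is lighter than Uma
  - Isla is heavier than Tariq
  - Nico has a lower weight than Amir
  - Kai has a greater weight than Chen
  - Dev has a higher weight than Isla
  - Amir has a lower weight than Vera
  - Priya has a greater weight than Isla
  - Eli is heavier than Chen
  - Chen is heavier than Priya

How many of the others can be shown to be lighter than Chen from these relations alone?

From Chen the given relations immediately reach Priya, Dev.
From those, Isla — 3 in total.
From those, Tariq — 4 in total.
Nothing else is reachable below Chen; 4 in all.

4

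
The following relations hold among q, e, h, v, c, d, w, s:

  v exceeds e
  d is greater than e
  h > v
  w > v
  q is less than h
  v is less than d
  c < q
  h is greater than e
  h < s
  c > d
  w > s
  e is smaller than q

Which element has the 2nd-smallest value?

v

Chaining the given pairs: e < v < d < c < q < h < s < w.
Counting 2 from the smallest end gives v.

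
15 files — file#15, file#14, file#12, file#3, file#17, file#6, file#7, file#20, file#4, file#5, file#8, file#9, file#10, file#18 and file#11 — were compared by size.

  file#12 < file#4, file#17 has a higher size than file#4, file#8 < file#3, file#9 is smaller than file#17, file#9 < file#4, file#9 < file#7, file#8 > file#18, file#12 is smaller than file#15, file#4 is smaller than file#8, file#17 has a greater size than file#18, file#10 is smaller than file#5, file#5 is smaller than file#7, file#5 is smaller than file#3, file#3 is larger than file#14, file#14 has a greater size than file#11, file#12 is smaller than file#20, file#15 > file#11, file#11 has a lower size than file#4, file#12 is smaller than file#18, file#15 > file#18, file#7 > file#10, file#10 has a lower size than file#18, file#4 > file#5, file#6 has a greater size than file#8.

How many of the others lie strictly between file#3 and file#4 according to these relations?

1

The relations place file#4 below file#3. An element lies strictly between them when it is forced above file#4 and also forced below file#3.
Above file#4: {file#17, file#8, file#6}. Below file#3: {file#12, file#10, file#5, file#11, file#9, file#14, file#18, file#8}.
Intersection: {file#8} — 1.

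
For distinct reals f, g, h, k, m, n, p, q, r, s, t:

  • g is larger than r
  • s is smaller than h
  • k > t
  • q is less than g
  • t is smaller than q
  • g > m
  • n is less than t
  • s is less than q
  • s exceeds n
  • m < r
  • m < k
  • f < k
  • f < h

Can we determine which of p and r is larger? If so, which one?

undetermined

Following every chain through p: nothing is chained to p.
r is not reached, and no chain runs the other way from r to p.
So the given relations leave the order of p and r undetermined.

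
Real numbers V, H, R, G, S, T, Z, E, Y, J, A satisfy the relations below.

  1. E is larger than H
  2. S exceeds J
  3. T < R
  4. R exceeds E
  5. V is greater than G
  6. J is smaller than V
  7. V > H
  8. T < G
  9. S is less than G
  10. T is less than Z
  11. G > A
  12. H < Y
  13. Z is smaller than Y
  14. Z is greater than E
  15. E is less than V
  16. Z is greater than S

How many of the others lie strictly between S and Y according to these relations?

The relations place S below Y. An element lies strictly between them when it is forced above S and also forced below Y.
Above S: {G, Z, V}. Below Y: {J, H, T, E, Z}.
Intersection: {Z} — 1.

1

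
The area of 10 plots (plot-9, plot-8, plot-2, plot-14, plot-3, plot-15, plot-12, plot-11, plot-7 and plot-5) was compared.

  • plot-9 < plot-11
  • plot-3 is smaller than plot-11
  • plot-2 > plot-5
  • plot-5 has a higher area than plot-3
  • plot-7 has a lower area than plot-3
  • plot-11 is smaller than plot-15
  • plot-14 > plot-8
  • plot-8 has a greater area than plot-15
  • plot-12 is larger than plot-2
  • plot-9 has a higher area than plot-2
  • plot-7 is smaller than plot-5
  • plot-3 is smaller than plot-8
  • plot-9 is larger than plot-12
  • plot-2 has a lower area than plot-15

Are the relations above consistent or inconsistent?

The single ordering plot-7 < plot-3 < plot-5 < plot-2 < plot-12 < plot-9 < plot-11 < plot-15 < plot-8 < plot-14 satisfies every listed relation, so no contradiction arises.

consistent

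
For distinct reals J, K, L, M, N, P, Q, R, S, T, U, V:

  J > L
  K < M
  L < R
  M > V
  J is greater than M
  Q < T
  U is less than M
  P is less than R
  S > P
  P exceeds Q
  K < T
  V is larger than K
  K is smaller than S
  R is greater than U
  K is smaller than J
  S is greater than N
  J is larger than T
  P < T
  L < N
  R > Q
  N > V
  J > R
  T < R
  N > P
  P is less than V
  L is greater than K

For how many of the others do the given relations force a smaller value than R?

Directly below R: U, Q, L, P, T.
One step further: K (6 so far).
Nothing else is reachable below R; 6 in all.

6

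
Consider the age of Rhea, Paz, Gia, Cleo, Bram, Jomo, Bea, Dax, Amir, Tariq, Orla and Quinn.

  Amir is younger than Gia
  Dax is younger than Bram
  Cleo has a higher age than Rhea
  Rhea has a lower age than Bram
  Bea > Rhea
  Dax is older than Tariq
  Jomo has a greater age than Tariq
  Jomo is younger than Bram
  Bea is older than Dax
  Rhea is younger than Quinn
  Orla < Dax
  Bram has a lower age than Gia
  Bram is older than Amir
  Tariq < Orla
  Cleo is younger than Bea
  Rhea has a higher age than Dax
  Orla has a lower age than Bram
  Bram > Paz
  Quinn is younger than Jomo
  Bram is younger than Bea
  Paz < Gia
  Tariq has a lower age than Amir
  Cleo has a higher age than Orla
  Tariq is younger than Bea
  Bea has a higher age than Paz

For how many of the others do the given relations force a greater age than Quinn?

The elements the relations force above Quinn are Jomo, Bram, Bea, Gia — no chain reaches any other.
That is 4.

4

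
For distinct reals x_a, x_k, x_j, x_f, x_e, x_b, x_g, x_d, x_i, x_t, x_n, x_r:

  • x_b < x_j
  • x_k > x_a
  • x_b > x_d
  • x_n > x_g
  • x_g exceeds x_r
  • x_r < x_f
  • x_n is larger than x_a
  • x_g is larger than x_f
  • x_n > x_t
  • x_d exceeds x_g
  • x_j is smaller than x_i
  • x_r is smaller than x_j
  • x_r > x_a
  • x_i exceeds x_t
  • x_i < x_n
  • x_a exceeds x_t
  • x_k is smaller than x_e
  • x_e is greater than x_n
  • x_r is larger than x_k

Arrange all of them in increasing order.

x_t < x_a < x_k < x_r < x_f < x_g < x_d < x_b < x_j < x_i < x_n < x_e

The consecutive links are each given: x_t < x_a; x_a < x_k; x_k < x_r; x_r < x_f; x_f < x_g; x_g < x_d; x_d < x_b; x_b < x_j; x_j < x_i; x_i < x_n; x_n < x_e.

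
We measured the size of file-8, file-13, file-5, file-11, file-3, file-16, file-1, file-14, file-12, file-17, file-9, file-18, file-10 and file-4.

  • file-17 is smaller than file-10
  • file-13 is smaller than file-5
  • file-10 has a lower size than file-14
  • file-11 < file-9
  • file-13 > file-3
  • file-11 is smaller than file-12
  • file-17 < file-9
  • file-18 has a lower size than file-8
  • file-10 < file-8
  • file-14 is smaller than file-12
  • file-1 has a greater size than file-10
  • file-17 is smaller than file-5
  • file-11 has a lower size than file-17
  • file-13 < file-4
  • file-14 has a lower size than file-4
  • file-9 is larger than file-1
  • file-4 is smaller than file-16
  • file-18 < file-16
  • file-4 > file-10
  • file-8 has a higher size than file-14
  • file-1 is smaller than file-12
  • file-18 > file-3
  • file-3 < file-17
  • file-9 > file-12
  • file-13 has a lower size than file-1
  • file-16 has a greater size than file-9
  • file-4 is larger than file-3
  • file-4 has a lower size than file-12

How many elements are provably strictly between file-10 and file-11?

1

The relations place file-11 below file-10. An element lies strictly between them when it is forced above file-11 and also forced below file-10.
Above file-11: {file-17, file-14, file-5, file-4, file-1, file-8, file-12, file-9, file-16}. Below file-10: {file-3, file-17}.
Intersection: {file-17} — 1.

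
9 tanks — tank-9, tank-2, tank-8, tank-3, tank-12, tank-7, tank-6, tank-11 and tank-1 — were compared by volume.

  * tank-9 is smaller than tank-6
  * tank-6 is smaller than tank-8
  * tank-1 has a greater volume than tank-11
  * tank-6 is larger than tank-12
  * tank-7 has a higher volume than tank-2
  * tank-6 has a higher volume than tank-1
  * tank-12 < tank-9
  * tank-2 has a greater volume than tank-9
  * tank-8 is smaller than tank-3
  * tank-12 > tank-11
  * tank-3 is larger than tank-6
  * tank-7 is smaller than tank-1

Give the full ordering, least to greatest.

tank-11 < tank-12 < tank-9 < tank-2 < tank-7 < tank-1 < tank-6 < tank-8 < tank-3

The consecutive links are each given: tank-11 < tank-12; tank-12 < tank-9; tank-9 < tank-2; tank-2 < tank-7; tank-7 < tank-1; tank-1 < tank-6; tank-6 < tank-8; tank-8 < tank-3.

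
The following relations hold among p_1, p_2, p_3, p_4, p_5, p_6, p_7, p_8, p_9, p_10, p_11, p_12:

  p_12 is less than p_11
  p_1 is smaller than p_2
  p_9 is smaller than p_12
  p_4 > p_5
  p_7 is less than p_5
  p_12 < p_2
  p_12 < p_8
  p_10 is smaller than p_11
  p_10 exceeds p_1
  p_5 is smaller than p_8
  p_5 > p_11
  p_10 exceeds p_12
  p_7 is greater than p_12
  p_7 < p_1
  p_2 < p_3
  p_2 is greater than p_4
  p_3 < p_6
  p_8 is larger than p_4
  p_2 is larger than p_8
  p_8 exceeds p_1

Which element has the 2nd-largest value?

Chaining the given pairs: p_9 < p_12 < p_7 < p_1 < p_10 < p_11 < p_5 < p_4 < p_8 < p_2 < p_3 < p_6.
Counting 2 from the largest end gives p_3.

p_3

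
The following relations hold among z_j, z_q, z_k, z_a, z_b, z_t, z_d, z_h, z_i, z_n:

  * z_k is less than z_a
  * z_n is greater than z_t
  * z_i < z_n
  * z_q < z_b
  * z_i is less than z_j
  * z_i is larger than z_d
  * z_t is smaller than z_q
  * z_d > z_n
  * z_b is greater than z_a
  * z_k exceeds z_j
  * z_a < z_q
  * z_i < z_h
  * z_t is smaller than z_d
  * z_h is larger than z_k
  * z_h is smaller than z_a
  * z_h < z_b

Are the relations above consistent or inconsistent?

inconsistent

Chaining the given relations yields z_n < z_d < z_i, so z_n < z_i. But one relation states z_i < z_n. These cannot both hold.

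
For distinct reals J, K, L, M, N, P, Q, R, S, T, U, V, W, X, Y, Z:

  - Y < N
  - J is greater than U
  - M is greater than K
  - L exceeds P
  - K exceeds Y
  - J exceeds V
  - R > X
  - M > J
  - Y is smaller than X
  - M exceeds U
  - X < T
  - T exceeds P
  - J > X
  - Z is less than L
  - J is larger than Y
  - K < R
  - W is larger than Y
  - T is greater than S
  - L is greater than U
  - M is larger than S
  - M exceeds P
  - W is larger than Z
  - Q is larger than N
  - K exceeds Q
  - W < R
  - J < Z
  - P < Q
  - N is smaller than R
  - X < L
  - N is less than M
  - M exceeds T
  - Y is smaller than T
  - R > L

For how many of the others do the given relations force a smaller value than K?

Directly below K: Y, Q.
One step further: P, N (4 so far).
No other element is forced below K by the given relations, so the count is 4.

4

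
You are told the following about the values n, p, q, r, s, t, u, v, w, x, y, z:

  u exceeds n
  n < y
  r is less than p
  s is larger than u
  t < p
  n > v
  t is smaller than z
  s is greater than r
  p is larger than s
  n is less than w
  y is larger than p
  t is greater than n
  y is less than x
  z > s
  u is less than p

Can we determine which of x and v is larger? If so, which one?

x

v < n and n < t give v < t.
Then t < p extends the chain to p.
Then p < y extends the chain to y.
Then y < x extends the chain to x.
So x is larger.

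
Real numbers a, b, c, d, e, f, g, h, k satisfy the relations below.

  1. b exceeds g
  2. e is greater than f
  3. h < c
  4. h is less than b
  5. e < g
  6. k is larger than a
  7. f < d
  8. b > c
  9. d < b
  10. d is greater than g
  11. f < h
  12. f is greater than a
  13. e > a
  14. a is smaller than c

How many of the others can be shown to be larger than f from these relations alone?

6

From f the given relations immediately reach e, h, d.
From those, c, g, b — 6 in total.
Nothing else is reachable above f; 6 in all.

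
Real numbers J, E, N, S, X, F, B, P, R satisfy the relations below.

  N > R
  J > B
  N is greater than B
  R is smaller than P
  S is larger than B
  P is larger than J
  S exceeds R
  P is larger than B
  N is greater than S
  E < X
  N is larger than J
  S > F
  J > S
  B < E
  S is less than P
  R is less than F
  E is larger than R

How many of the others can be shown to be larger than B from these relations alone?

Directly above B: E, S, J, P, N.
One step further: X (6 so far).
Nothing else is reachable above B; 6 in all.

6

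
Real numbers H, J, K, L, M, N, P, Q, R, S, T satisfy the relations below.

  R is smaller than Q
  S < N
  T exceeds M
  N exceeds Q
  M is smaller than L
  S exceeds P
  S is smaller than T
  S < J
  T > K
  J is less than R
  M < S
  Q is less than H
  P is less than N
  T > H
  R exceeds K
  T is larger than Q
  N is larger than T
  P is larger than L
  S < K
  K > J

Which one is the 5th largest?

R

Piecing the relations together gives one ordering: M < L < P < S < J < K < R < Q < H < T < N.
The 5th largest is R.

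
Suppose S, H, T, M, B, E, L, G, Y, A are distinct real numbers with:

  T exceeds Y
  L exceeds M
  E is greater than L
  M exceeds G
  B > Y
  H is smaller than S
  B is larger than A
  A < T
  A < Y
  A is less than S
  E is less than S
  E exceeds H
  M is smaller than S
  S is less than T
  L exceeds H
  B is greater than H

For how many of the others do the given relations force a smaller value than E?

4

The elements the relations force below E are G, M, H, L — no chain reaches any other.
That is 4.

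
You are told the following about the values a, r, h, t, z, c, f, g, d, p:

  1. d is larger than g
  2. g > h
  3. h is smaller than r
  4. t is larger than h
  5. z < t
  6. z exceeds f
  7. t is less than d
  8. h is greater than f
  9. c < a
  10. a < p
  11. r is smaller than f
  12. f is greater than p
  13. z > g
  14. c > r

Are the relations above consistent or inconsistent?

inconsistent

We have h < r stated directly, yet also r < c < a < p < f < h by chaining the others — so r < h. Contradiction.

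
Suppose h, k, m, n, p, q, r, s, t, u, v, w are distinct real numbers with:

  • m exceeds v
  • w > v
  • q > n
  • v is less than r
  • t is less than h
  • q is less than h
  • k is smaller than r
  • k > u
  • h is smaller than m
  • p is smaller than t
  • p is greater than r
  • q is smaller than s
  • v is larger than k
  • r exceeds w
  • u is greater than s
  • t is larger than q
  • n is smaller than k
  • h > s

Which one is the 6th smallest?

v

Chaining the given pairs: n < q < s < u < k < v < w < r < p < t < h < m.
Counting 6 from the smallest end gives v.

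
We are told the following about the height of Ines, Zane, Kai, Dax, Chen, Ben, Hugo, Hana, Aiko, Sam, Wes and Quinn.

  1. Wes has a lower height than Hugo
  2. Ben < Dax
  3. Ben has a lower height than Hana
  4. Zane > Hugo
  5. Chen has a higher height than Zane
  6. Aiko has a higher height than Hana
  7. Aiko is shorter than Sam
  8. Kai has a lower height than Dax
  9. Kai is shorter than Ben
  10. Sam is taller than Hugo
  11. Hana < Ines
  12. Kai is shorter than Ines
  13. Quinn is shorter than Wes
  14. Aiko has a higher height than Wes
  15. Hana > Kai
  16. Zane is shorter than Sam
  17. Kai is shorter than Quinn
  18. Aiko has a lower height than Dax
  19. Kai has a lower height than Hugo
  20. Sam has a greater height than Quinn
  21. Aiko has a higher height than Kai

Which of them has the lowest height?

Kai

Quinn is not least since Kai < Quinn; Ben is not least since Kai < Ben; Hana is not least since Kai < Hana; Wes is not least since Quinn < Wes; Ines is not least since Kai < Ines; Hugo is not least since Wes < Hugo; Aiko is not least since Hana < Aiko; Zane is not least since Hugo < Zane; Chen is not least since Zane < Chen; Sam is not least since Aiko < Sam; Dax is not least since Ben < Dax.
Only Kai has nothing below it, so Kai is the lowest height.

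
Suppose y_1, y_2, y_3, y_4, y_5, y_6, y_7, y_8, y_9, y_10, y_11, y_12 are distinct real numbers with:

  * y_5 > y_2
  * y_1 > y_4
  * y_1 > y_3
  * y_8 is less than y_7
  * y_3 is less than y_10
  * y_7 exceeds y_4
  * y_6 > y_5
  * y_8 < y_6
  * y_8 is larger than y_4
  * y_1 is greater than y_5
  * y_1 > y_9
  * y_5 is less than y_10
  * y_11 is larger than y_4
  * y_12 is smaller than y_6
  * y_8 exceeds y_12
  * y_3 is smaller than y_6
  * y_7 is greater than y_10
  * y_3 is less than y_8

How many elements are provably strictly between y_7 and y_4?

1

The relations place y_4 below y_7. An element lies strictly between them when it is forced above y_4 and also forced below y_7.
Above y_4: {y_11, y_8, y_1, y_6}. Below y_7: {y_2, y_5, y_3, y_12, y_8, y_10}.
Intersection: {y_8} — 1.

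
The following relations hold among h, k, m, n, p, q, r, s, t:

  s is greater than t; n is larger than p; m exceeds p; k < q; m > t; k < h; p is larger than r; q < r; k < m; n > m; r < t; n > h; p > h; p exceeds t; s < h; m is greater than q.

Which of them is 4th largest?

h

The consecutive relations fix a unique order: k < q < r < t < s < h < p < m < n.
Counting 4 from the largest end gives h.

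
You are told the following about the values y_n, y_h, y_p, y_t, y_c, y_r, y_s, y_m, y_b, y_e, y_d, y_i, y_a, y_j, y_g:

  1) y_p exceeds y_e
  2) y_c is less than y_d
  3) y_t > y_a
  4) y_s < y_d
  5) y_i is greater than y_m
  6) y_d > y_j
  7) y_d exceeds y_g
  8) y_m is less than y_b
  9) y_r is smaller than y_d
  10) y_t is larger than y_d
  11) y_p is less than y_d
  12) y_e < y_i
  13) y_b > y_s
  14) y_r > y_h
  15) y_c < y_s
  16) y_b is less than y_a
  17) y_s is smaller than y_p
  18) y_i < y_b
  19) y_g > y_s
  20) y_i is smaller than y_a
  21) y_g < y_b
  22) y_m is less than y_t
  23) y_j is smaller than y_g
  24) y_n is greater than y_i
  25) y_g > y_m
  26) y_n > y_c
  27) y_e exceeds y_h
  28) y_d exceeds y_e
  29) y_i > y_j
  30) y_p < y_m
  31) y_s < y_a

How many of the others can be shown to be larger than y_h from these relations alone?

From y_h the given relations immediately reach y_r, y_e.
From those, y_p, y_i, y_d — 5 in total.
From those, y_m, y_b, y_n, y_a, y_t — 10 in total.
From those, y_g — 11 in total.
Nothing else is reachable above y_h; 11 in all.

11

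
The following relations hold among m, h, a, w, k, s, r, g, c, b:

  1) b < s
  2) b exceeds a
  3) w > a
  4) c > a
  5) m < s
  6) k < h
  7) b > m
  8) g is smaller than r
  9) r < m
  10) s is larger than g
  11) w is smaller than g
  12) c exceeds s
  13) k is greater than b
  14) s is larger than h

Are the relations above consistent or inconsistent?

Every relation is compatible with a < w < g < r < m < b < k < h < s < c; the set is consistent.

consistent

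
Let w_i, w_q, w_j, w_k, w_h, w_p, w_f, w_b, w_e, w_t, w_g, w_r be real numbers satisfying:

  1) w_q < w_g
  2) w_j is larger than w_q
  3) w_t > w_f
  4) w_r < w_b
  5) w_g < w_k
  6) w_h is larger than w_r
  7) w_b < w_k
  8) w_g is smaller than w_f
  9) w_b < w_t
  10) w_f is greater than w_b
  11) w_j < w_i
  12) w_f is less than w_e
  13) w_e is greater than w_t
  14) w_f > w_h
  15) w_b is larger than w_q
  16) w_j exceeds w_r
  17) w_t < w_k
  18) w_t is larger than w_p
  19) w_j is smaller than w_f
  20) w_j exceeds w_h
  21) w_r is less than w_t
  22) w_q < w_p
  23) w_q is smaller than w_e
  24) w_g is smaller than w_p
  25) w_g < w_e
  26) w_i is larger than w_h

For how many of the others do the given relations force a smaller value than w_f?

Directly below w_f: w_g, w_h, w_b, w_j.
One step further: w_q, w_r (6 so far).
No other element is forced below w_f by the given relations, so the count is 6.

6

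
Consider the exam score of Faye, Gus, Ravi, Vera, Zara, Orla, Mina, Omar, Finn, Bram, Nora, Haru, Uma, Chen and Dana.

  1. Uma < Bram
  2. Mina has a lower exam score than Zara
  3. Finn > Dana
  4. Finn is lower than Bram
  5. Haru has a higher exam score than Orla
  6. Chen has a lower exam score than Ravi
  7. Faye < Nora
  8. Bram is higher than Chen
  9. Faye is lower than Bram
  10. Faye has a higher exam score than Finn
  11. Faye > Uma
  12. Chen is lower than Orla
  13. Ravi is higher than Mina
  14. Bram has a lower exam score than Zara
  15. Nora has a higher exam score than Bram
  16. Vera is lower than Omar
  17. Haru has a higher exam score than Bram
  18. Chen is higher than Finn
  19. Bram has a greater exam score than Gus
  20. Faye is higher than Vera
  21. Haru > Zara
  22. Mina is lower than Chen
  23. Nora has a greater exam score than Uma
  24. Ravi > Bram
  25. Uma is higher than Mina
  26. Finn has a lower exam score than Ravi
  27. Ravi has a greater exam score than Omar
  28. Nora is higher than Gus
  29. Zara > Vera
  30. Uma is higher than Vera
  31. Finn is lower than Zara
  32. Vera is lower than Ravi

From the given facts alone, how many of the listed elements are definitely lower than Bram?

The elements the relations force below Bram are Mina, Vera, Gus, Dana, Finn, Uma, Chen, Faye — no chain reaches any other.
That is 8.

8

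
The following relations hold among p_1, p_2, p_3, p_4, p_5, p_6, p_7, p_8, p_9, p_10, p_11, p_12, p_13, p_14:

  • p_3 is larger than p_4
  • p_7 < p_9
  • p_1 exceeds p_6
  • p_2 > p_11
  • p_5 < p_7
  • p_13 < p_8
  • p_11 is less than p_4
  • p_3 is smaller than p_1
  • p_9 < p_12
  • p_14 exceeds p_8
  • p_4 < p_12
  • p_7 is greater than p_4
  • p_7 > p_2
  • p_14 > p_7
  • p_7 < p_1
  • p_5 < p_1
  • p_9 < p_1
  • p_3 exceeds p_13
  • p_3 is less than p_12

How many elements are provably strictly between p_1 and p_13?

The relations place p_13 below p_1. An element lies strictly between them when it is forced above p_13 and also forced below p_1.
Above p_13: {p_3, p_8, p_12, p_14}. Below p_1: {p_11, p_4, p_3, p_2, p_6, p_5, p_7, p_9}.
Intersection: {p_3} — 1.

1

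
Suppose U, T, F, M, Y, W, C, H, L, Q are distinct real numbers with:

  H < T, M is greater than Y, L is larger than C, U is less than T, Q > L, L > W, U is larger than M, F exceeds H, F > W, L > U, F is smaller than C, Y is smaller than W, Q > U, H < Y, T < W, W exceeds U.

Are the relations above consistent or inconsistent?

The single ordering H < Y < M < U < T < W < F < C < L < Q satisfies every listed relation, so no contradiction arises.

consistent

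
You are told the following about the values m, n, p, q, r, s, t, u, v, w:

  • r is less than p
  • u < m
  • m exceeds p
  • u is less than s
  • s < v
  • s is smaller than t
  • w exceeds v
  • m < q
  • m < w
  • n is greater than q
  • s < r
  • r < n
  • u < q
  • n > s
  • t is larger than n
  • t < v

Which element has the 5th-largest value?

The consecutive relations fix a unique order: u < s < r < p < m < q < n < t < v < w.
Counting 5 from the largest end gives q.

q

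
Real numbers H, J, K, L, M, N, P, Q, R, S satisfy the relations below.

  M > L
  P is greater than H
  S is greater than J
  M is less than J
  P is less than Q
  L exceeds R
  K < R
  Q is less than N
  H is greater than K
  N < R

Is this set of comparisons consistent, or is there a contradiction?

Every relation is compatible with K < H < P < Q < N < R < L < M < J < S; the set is consistent.

consistent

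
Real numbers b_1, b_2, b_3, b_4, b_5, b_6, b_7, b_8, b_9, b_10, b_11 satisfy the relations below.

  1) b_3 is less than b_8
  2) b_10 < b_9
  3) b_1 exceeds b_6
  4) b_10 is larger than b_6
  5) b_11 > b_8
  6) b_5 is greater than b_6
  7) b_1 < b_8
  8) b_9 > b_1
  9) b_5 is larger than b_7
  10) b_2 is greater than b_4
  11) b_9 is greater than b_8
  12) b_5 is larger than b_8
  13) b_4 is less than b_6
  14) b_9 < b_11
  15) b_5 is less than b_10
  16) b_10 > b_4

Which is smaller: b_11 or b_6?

b_6

Chaining the given relations: b_6 < b_1 < b_8 < b_5 < b_10 < b_9 < b_11.
So b_6 < b_11; b_6 is the smaller of the two.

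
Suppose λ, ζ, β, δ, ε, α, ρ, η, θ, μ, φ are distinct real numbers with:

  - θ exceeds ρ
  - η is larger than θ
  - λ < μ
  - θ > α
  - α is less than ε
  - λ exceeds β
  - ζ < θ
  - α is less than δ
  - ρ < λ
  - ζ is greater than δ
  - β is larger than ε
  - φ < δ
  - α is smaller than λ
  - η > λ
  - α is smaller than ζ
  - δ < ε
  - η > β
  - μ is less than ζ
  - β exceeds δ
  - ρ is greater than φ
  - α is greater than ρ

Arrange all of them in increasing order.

The consecutive links are each given: φ < ρ; ρ < α; α < δ; δ < ε; ε < β; β < λ; λ < μ; μ < ζ; ζ < θ; θ < η.

φ < ρ < α < δ < ε < β < λ < μ < ζ < θ < η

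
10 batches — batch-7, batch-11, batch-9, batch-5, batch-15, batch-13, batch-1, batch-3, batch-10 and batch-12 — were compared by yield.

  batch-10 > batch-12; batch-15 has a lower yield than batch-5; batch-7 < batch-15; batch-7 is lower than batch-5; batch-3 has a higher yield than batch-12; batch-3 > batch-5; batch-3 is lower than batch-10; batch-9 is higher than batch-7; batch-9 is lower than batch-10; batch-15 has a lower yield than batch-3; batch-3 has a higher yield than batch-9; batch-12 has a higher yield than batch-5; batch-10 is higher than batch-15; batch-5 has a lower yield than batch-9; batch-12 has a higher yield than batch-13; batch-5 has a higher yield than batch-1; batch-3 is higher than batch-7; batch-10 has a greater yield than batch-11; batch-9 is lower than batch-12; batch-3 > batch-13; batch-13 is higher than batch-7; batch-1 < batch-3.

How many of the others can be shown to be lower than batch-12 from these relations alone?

The elements the relations force below batch-12 are batch-1, batch-7, batch-13, batch-15, batch-5, batch-9 — no chain reaches any other.
That is 6.

6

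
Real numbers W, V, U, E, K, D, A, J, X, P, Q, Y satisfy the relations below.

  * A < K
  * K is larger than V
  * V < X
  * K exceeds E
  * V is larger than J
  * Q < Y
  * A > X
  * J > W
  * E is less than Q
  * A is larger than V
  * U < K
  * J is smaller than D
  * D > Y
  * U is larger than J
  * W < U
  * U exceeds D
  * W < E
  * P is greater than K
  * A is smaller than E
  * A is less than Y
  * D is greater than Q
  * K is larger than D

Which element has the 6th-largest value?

Piecing the relations together gives one ordering: W < J < V < X < A < E < Q < Y < D < U < K < P.
Counting 6 from the largest end gives Q.

Q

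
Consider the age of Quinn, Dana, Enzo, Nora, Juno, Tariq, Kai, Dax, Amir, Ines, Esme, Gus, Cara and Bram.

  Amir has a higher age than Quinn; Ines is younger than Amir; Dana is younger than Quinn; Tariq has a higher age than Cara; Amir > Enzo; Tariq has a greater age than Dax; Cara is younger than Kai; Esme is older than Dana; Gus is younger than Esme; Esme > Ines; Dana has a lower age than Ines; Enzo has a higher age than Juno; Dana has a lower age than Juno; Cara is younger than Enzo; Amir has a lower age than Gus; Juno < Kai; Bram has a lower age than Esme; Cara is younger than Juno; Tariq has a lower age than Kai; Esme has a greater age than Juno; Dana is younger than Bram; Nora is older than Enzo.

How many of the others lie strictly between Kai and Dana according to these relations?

1

The relations place Dana below Kai. An element lies strictly between them when it is forced above Dana and also forced below Kai.
Above Dana: {Juno, Ines, Bram, Quinn, Enzo, Amir, Gus, Nora, Esme}. Below Kai: {Dax, Cara, Juno, Tariq}.
Intersection: {Juno} — 1.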